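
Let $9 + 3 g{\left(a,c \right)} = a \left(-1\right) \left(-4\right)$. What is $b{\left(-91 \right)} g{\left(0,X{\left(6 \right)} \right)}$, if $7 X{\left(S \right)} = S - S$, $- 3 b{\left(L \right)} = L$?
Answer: $-91$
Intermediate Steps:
$b{\left(L \right)} = - \frac{L}{3}$
$X{\left(S \right)} = 0$ ($X{\left(S \right)} = \frac{S - S}{7} = \frac{1}{7} \cdot 0 = 0$)
$g{\left(a,c \right)} = -3 + \frac{4 a}{3}$ ($g{\left(a,c \right)} = -3 + \frac{a \left(-1\right) \left(-4\right)}{3} = -3 + \frac{- a \left(-4\right)}{3} = -3 + \frac{4 a}{3}$)
$b{\left(-91 \right)} g{\left(0,X{\left(6 \right)} \right)} = \left(- \frac{1}{3}\right) \left(-91\right) \left(-3 + \frac{4}{3} \cdot 0\right) = \frac{91 \left(-3 + 0\right)}{3} = \frac{91}{3} \left(-3\right) = -91$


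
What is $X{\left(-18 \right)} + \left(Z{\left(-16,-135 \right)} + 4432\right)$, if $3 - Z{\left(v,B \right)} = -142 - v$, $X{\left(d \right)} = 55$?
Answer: $4616$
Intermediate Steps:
$Z{\left(v,B \right)} = 145 + v$ ($Z{\left(v,B \right)} = 3 - \left(-142 - v\right) = 3 + \left(142 + v\right) = 145 + v$)
$X{\left(-18 \right)} + \left(Z{\left(-16,-135 \right)} + 4432\right) = 55 + \left(\left(145 - 16\right) + 4432\right) = 55 + \left(129 + 4432\right) = 55 + 4561 = 4616$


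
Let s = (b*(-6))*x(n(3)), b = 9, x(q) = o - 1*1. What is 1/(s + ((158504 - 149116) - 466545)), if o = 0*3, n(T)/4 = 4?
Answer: -1/457103 ≈ -2.1877e-6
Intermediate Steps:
n(T) = 16 (n(T) = 4*4 = 16)
o = 0
x(q) = -1 (x(q) = 0 - 1*1 = 0 - 1 = -1)
s = 54 (s = (9*(-6))*(-1) = -54*(-1) = 54)
1/(s + ((158504 - 149116) - 466545)) = 1/(54 + ((158504 - 149116) - 466545)) = 1/(54 + (9388 - 466545)) = 1/(54 - 457157) = 1/(-457103) = -1/457103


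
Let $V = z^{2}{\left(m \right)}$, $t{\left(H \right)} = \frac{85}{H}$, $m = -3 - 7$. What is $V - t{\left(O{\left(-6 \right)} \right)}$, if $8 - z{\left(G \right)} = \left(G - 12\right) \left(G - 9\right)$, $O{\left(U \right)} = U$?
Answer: $\frac{1008685}{6} \approx 1.6811 \cdot 10^{5}$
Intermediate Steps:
$m = -10$ ($m = -3 - 7 = -10$)
$z{\left(G \right)} = 8 - \left(-12 + G\right) \left(-9 + G\right)$ ($z{\left(G \right)} = 8 - \left(G - 12\right) \left(G - 9\right) = 8 - \left(-12 + G\right) \left(-9 + G\right)$)
$V = 168100$ ($V = \left(-100 - \left(-10\right)^{2} + 21 \left(-10\right)\right)^{2} = \left(-100 - 100 - 210\right)^{2} = \left(-410\right)^{2} = 168100$)
$V - t{\left(O{\left(-6 \right)} \right)} = 168100 - \frac{85}{-6} = 168100 - 85 \left(- \frac{1}{6}\right) = 168100 - - \frac{85}{6} = 168100 + \frac{85}{6} = \frac{1008685}{6}$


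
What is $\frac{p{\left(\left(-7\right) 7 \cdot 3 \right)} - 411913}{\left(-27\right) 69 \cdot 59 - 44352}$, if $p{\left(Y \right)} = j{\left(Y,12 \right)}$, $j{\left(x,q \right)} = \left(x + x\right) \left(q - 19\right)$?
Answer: $\frac{409855}{154269} \approx 2.6568$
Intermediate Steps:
$j{\left(x,q \right)} = 2 x \left(-19 + q\right)$
$p{\left(Y \right)} = - 14 Y$ ($p{\left(Y \right)} = 2 Y \left(-19 + 12\right) = 2 Y \left(-7\right) = - 14 Y$)
$\frac{p{\left(\left(-7\right) 7 \cdot 3 \right)} - 411913}{\left(-27\right) 69 \cdot 59 - 44352} = \frac{- 14 \left(-7\right) 7 \cdot 3 - 411913}{\left(-27\right) 69 \cdot 59 - 44352} = \frac{- 14 \left(\left(-49\right) 3\right) - 411913}{\left(-1863\right) 59 - 44352} = \frac{\left(-14\right) \left(-147\right) - 411913}{-109917 - 44352} = \frac{2058 - 411913}{-154269} = \left(-409855\right) \left(- \frac{1}{154269}\right) = \frac{409855}{154269}$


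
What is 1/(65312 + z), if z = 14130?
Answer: 1/79442 ≈ 1.2588e-5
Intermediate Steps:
1/(65312 + z) = 1/(65312 + 14130) = 1/79442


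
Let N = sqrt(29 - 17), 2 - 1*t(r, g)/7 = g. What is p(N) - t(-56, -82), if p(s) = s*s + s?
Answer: -576 + 2*sqrt(3) ≈ -572.54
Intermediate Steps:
t(r, g) = 14 - 7*g
N = 2*sqrt(3) (N = sqrt(12) = 2*sqrt(3) ≈ 3.4641)
p(s) = s + s**2 (p(s) = s**2 + s = s + s**2)
p(N) - t(-56, -82) = (2*sqrt(3))*(1 + 2*sqrt(3)) - (14 - 7*(-82)) = 2*sqrt(3)*(1 + 2*sqrt(3)) - (14 + 574) = 2*sqrt(3)*(1 + 2*sqrt(3)) - 1*588 = 2*sqrt(3)*(1 + 2*sqrt(3)) - 588 = -588 + 2*sqrt(3)*(1 + 2*sqrt(3))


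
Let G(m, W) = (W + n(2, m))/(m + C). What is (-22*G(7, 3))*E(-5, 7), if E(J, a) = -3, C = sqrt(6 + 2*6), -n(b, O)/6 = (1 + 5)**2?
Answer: -98406/31 + 42174*sqrt(2)/31 ≈ -1250.4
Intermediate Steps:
n(b, O) = -216 (n(b, O) = -6*(1 + 5)**2 = -6*6**2 = -6*36 = -216)
C = 3*sqrt(2) (C = sqrt(6 + 12) = sqrt(18) = 3*sqrt(2) ≈ 4.2426)
G(m, W) = (-216 + W)/(m + 3*sqrt(2)) (G(m, W) = (W - 216)/(m + 3*sqrt(2)) = (-216 + W)/(m + 3*sqrt(2)))
(-22*G(7, 3))*E(-5, 7) = -22*(-216 + 3)/(7 + 3*sqrt(2))*(-3) = -22*(-213)/(7 + 3*sqrt(2))*(-3) = -(-4686)/(7 + 3*sqrt(2))*(-3) = (4686/(7 + 3*sqrt(2)))*(-3) = -14058/(7 + 3*sqrt(2))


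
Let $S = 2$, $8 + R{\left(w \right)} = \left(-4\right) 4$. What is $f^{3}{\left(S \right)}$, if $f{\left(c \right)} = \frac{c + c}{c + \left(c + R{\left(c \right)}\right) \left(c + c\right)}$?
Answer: $- \frac{8}{79507} \approx -0.00010062$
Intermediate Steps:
$R{\left(w \right)} = -24$ ($R{\left(w \right)} = -8 - 16 = -24$)
$f{\left(c \right)} = \frac{2 c}{c + 2 c \left(-24 + c\right)}$ ($f{\left(c \right)} = \frac{c + c}{c + \left(c - 24\right) \left(c + c\right)} = \frac{2 c}{c + \left(-24 + c\right) 2 c} = \frac{2 c}{c + 2 c \left(-24 + c\right)}$)
$f^{3}{\left(S \right)} = \left(\frac{2}{-47 + 2 \cdot 2}\right)^{3} = \left(\frac{2}{-47 + 4}\right)^{3} = \left(\frac{2}{-43}\right)^{3} = \left(2 \left(- \frac{1}{43}\right)\right)^{3} = \left(- \frac{2}{43}\right)^{3} = - \frac{8}{79507}$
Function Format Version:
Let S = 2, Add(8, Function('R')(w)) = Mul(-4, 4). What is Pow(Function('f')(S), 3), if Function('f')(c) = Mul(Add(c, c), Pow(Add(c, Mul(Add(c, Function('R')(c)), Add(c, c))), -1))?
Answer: Rational(-8, 79507) ≈ -0.00010062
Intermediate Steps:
Function('R')(w) = -24 (Function('R')(w) = Add(-8, Mul(-4, 4)) = Add(-8, -16) = -24)
Function('f')(c) = Mul(2, c, Pow(Add(c, Mul(2, c, Add(-24, c))), -1)) (Function('f')(c) = Mul(Add(c, c), Pow(Add(c, Mul(Add(c, -24), Add(c, c))), -1)) = Mul(Mul(2, c), Pow(Add(c, Mul(Add(-24, c), Mul(2, c))), -1)) = Mul(Mul(2, c), Pow(Add(c, Mul(2, c, Add(-24, c))), -1)) = Mul(2, c, Pow(Add(c, Mul(2, c, Add(-24, c))), -1)))
Pow(Function('f')(S), 3) = Pow(Mul(2, Pow(Add(-47, Mul(2, 2)), -1)), 3) = Pow(Mul(2, Pow(Add(-47, 4), -1)), 3) = Pow(Mul(2, Pow(-43, -1)), 3) = Pow(Mul(2, Rational(-1, 43)), 3) = Pow(Rational(-2, 43), 3) = Rational(-8, 79507)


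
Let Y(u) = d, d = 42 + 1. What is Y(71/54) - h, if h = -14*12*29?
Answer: 4915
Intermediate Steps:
h = -4872 (h = -168*29 = -4872)
d = 43
Y(u) = 43
Y(71/54) - h = 43 - 1*(-4872) = 43 + 4872 = 4915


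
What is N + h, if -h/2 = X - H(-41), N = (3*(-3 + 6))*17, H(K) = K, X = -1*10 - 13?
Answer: 117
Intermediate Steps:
X = -23 (X = -10 - 13 = -23)
N = 153 (N = (3*3)*17 = 9*17 = 153)
h = -36 (h = -2*(-23 - 1*(-41)) = -2*(-23 + 41) = -2*18 = -36)
N + h = 153 - 36 = 117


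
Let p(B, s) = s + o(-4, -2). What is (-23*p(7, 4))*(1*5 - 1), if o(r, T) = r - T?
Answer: -184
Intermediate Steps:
p(B, s) = -2 + s (p(B, s) = s + (-4 - 1*(-2)) = s + (-4 + 2) = s - 2 = -2 + s)
(-23*p(7, 4))*(1*5 - 1) = (-23*(-2 + 4))*(1*5 - 1) = (-23*2)*(5 - 1) = -46*4 = -184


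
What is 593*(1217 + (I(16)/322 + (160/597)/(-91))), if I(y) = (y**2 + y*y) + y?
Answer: 902968382633/1249521 ≈ 7.2265e+5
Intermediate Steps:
I(y) = y + 2*y**2 (I(y) = (y**2 + y**2) + y = 2*y**2 + y = y + 2*y**2)
593*(1217 + (I(16)/322 + (160/597)/(-91))) = 593*(1217 + ((16*(1 + 2*16))/322 + (160/597)/(-91))) = 593*(1217 + ((16*(1 + 32))*(1/322) + (160*(1/597))*(-1/91))) = 593*(1217 + ((16*33)*(1/322) + (160/597)*(-1/91))) = 593*(1217 + (528*(1/322) - 160/54327)) = 593*(1217 + (264/161 - 160/54327)) = 593*(1217 + 2045224/1249521) = 593*(1522712281/1249521) = 902968382633/1249521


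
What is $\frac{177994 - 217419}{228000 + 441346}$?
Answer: $- \frac{39425}{669346} \approx -0.058901$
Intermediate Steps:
$\frac{177994 - 217419}{228000 + 441346} = - \frac{39425}{669346}$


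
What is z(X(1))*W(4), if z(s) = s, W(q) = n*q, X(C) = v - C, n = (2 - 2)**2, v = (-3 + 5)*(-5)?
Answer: 0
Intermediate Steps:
v = -10 (v = 2*(-5) = -10)
n = 0 (n = 0**2 = 0)
X(C) = -10 - C
W(q) = 0 (W(q) = 0*q = 0)
z(X(1))*W(4) = (-10 - 1*1)*0 = (-10 - 1)*0 = -11*0 = 0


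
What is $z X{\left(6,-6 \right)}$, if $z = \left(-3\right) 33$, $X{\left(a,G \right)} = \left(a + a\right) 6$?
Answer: $-7128$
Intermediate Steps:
$X{\left(a,G \right)} = 12 a$ ($X{\left(a,G \right)} = 2 a 6 = 12 a$)
$z = -99$
$z X{\left(6,-6 \right)} = - 99 \cdot 12 \cdot 6 = \left(-99\right) 72 = -7128$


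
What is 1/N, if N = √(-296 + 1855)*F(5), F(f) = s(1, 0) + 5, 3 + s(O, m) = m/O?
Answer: √1559/3118 ≈ 0.012663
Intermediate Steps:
s(O, m) = -3 + m/O
F(f) = 2 (F(f) = (-3 + 0/1) + 5 = (-3 + 0*1) + 5 = (-3 + 0) + 5 = -3 + 5 = 2)
N = 2*√1559 (N = √(-296 + 1855)*2 = √1559*2 = 2*√1559 ≈ 78.968)
1/N = 1/(2*√1559) = √1559/3118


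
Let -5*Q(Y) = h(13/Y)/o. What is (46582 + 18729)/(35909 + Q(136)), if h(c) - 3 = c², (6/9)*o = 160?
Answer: 1449590707200/797007381143 ≈ 1.8188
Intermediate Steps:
o = 240 (o = (3/2)*160 = 240)
h(c) = 3 + c²
Q(Y) = -1/400 - 169/(1200*Y²) (Q(Y) = -(3 + (13/Y)²)/(5*240) = -(3 + 169/Y²)/(5*240) = -(1/80 + 169/(240*Y²))/5 = -1/400 - 169/(1200*Y²))
(46582 + 18729)/(35909 + Q(136)) = (46582 + 18729)/(35909 + (-1/400 - 169/1200/136²)) = 65311/(35909 + (-1/400 - 169/1200*1/18496)) = 65311/(35909 + (-1/400 - 169/22195200)) = 65311/(35909 - 55657/22195200) = 65311/(797007381143/22195200) = 65311*(22195200/797007381143) = 1449590707200/797007381143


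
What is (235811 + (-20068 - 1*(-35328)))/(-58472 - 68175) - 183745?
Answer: -23271004086/126647 ≈ -1.8375e+5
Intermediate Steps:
(235811 + (-20068 - 1*(-35328)))/(-58472 - 68175) - 183745 = (235811 + (-20068 + 35328))/(-126647) - 183745 = (235811 + 15260)*(-1/126647) - 183745 = 251071*(-1/126647) - 183745 = -251071/126647 - 183745 = -23271004086/126647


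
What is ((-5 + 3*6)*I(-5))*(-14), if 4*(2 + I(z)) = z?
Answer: 1183/2 ≈ 591.50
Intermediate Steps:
I(z) = -2 + z/4
((-5 + 3*6)*I(-5))*(-14) = ((-5 + 3*6)*(-2 + (1/4)*(-5)))*(-14) = ((-5 + 18)*(-2 - 5/4))*(-14) = (13*(-13/4))*(-14) = -169/4*(-14) = 1183/2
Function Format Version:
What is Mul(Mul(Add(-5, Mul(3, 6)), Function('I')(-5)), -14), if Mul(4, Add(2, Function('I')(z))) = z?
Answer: Rational(1183, 2) ≈ 591.50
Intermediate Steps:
Function('I')(z) = Add(-2, Mul(Rational(1, 4), z))
Mul(Mul(Add(-5, Mul(3, 6)), Function('I')(-5)), -14) = Mul(Mul(Add(-5, Mul(3, 6)), Add(-2, Mul(Rational(1, 4), -5))), -14) = Mul(Mul(Add(-5, 18), Add(-2, Rational(-5, 4))), -14) = Mul(Mul(13, Rational(-13, 4)), -14) = Mul(Rational(-169, 4), -14) = Rational(1183, 2)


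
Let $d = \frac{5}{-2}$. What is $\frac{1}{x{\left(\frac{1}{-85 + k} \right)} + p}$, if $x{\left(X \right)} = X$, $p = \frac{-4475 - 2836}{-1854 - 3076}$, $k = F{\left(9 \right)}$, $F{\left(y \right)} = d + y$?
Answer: $\frac{774010}{1137967} \approx 0.68017$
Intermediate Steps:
$d = - \frac{5}{2}$ ($d = 5 \left(- \frac{1}{2}\right) = - \frac{5}{2} \approx -2.5$)
$F{\left(y \right)} = - \frac{5}{2} + y$
$k = \frac{13}{2}$ ($k = - \frac{5}{2} + 9 = \frac{13}{2} \approx 6.5$)
$p = \frac{7311}{4930}$ ($p = - \frac{7311}{-4930} = \left(-7311\right) \left(- \frac{1}{4930}\right) = \frac{7311}{4930} \approx 1.483$)
$\frac{1}{x{\left(\frac{1}{-85 + k} \right)} + p} = \frac{1}{\frac{1}{-85 + \frac{13}{2}} + \frac{7311}{4930}} = \frac{1}{\frac{1}{- \frac{157}{2}} + \frac{7311}{4930}} = \frac{1}{- \frac{2}{157} + \frac{7311}{4930}} = \frac{1}{\frac{1137967}{774010}} = \frac{774010}{1137967}$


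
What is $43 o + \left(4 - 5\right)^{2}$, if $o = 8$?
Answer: $345$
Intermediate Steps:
$43 o + \left(4 - 5\right)^{2} = 43 \cdot 8 + \left(4 - 5\right)^{2} = 344 + \left(-1\right)^{2} = 344 + 1 = 345$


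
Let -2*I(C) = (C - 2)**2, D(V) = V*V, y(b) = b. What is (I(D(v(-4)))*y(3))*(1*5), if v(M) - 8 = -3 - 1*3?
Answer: -30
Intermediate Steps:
v(M) = 2 (v(M) = 8 + (-3 - 1*3) = 8 + (-3 - 3) = 8 - 6 = 2)
D(V) = V**2
I(C) = -(-2 + C)**2/2 (I(C) = -(C - 2)**2/2 = -(-2 + C)**2/2)
(I(D(v(-4)))*y(3))*(1*5) = (-(-2 + 2**2)**2/2*3)*(1*5) = (-(-2 + 4)**2/2*3)*5 = (-1/2*2**2*3)*5 = (-1/2*4*3)*5 = -2*3*5 = -6*5 = -30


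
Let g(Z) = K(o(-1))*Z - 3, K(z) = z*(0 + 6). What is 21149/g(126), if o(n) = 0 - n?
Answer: 21149/753 ≈ 28.086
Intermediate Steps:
o(n) = -n
K(z) = 6*z (K(z) = z*6 = 6*z)
g(Z) = -3 + 6*Z (g(Z) = (6*(-1*(-1)))*Z - 3 = (6*1)*Z - 3 = 6*Z - 3 = -3 + 6*Z)
21149/g(126) = 21149/(-3 + 6*126) = 21149/(-3 + 756) = 21149/753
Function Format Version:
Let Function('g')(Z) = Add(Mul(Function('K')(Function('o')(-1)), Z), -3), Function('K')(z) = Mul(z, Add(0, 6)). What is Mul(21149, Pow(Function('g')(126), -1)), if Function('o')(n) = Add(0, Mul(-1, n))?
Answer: Rational(21149, 753) ≈ 28.086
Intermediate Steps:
Function('o')(n) = Mul(-1, n)
Function('K')(z) = Mul(6, z) (Function('K')(z) = Mul(z, 6) = Mul(6, z))
Function('g')(Z) = Add(-3, Mul(6, Z)) (Function('g')(Z) = Add(Mul(Mul(6, Mul(-1, -1)), Z), -3) = Add(Mul(Mul(6, 1), Z), -3) = Add(Mul(6, Z), -3) = Add(-3, Mul(6, Z)))
Mul(21149, Pow(Function('g')(126), -1)) = Mul(21149, Pow(Add(-3, Mul(6, 126)), -1)) = Mul(21149, Pow(Add(-3, 756), -1)) = Mul(21149, Pow(753, -1)) = Mul(21149, Rational(1, 753)) = Rational(21149, 753)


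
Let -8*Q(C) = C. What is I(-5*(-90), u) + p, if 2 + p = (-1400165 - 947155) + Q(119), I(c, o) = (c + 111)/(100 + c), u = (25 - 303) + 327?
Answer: -469467171/200 ≈ -2.3473e+6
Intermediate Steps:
u = 49 (u = -278 + 327 = 49)
Q(C) = -C/8
I(c, o) = (111 + c)/(100 + c)
p = -18778695/8 (p = -2 + ((-1400165 - 947155) - 1/8*119) = -2 + (-2347320 - 119/8) = -2 - 18778679/8 = -18778695/8 ≈ -2.3473e+6)
I(-5*(-90), u) + p = (111 - 5*(-90))/(100 - 5*(-90)) - 18778695/8 = (111 + 450)/(100 + 450) - 18778695/8 = 561/550 - 18778695/8 = (1/550)*561 - 18778695/8 = 51/50 - 18778695/8 = -469467171/200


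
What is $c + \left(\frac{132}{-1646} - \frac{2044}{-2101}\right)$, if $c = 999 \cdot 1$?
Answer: $\frac{1728937423}{1729123} \approx 999.89$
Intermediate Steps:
$c = 999$
$c + \left(\frac{132}{-1646} - \frac{2044}{-2101}\right) = 999 + \left(\frac{132}{-1646} - \frac{2044}{-2101}\right) = 999 + \left(132 \left(- \frac{1}{1646}\right) - - \frac{2044}{2101}\right) = 999 + \left(- \frac{66}{823} + \frac{2044}{2101}\right) = 999 + \frac{1543546}{1729123} = \frac{1728937423}{1729123}$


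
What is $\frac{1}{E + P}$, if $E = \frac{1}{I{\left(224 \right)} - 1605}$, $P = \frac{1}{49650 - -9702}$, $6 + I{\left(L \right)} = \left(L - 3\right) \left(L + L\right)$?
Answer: $\frac{5780706744}{156749} \approx 36879.0$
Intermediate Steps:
$I{\left(L \right)} = -6 + 2 L \left(-3 + L\right)$ ($I{\left(L \right)} = -6 + \left(L - 3\right) \left(L + L\right) = -6 + \left(-3 + L\right) 2 L = -6 + 2 L \left(-3 + L\right)$)
$P = \frac{1}{59352}$ ($P = \frac{1}{49650 + 9702} = \frac{1}{59352} \approx 1.6849 \cdot 10^{-5}$)
$E = \frac{1}{97397}$ ($E = \frac{1}{\left(-6 - 1344 + 2 \cdot 224^{2}\right) - 1605} = \frac{1}{\left(-6 - 1344 + 2 \cdot 50176\right) - 1605} = \frac{1}{\left(-6 - 1344 + 100352\right) - 1605} = \frac{1}{99002 - 1605} = \frac{1}{97397} \approx 1.0267 \cdot 10^{-5}$)
$\frac{1}{E + P} = \frac{1}{\frac{1}{97397} + \frac{1}{59352}} = \frac{1}{\frac{156749}{5780706744}} = \frac{5780706744}{156749}$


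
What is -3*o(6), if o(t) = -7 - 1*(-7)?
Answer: 0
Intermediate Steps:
o(t) = 0 (o(t) = -7 + 7 = 0)
-3*o(6) = -3*0 = 0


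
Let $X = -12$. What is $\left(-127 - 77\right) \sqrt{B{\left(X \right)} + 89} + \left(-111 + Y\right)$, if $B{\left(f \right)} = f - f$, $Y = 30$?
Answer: $-81 - 204 \sqrt{89} \approx -2005.5$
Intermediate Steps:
$B{\left(f \right)} = 0$
$\left(-127 - 77\right) \sqrt{B{\left(X \right)} + 89} + \left(-111 + Y\right) = \left(-127 - 77\right) \sqrt{0 + 89} + \left(-111 + 30\right) = - 204 \sqrt{89} - 81 = -81 - 204 \sqrt{89}$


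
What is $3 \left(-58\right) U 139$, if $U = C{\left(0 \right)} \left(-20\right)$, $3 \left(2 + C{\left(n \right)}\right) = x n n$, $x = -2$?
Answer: $-967440$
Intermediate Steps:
$C{\left(n \right)} = -2 - \frac{2 n^{2}}{3}$ ($C{\left(n \right)} = -2 + \frac{\left(-2\right) n n}{3} = -2 + \frac{\left(-2\right) n^{2}}{3} = -2 - \frac{2 n^{2}}{3}$)
$U = 40$ ($U = \left(-2 - \frac{2 \cdot 0^{2}}{3}\right) \left(-20\right) = \left(-2 - 0\right) \left(-20\right) = \left(-2 + 0\right) \left(-20\right) = \left(-2\right) \left(-20\right) = 40$)
$3 \left(-58\right) U 139 = 3 \left(-58\right) 40 \cdot 139 = \left(-174\right) 40 \cdot 139 = \left(-6960\right) 139 = -967440$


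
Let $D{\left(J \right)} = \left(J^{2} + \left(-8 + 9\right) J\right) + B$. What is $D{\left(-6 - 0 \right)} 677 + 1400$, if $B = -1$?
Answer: $21033$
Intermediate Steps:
$D{\left(J \right)} = -1 + J + J^{2}$ ($D{\left(J \right)} = \left(J^{2} + \left(-8 + 9\right) J\right) - 1 = \left(J^{2} + 1 J\right) - 1 = \left(J^{2} + J\right) - 1 = \left(J + J^{2}\right) - 1 = -1 + J + J^{2}$)
$D{\left(-6 - 0 \right)} 677 + 1400 = \left(-1 - 6 + \left(-6 - 0\right)^{2}\right) 677 + 1400 = \left(-1 + \left(-6 + 0\right) + \left(-6 + 0\right)^{2}\right) 677 + 1400 = \left(-1 - 6 + \left(-6\right)^{2}\right) 677 + 1400 = \left(-1 - 6 + 36\right) 677 + 1400 = 29 \cdot 677 + 1400 = 19633 + 1400 = 21033$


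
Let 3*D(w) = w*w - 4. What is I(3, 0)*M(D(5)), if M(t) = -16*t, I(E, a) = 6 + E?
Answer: -1008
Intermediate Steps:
D(w) = -4/3 + w²/3 (D(w) = (w*w - 4)/3 = (w² - 4)/3 = (-4 + w²)/3 = -4/3 + w²/3)
I(3, 0)*M(D(5)) = (6 + 3)*(-16*(-4/3 + (⅓)*5²)) = 9*(-16*(-4/3 + (⅓)*25)) = 9*(-16*(-4/3 + 25/3)) = 9*(-16*7) = 9*(-112) = -1008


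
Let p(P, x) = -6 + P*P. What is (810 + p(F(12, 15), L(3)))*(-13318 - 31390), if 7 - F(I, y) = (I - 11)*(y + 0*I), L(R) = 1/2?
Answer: -38806544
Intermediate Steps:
L(R) = ½
F(I, y) = 7 - y*(-11 + I) (F(I, y) = 7 - (I - 11)*(y + 0*I) = 7 - (-11 + I)*(y + 0) = 7 - (-11 + I)*y = 7 - y*(-11 + I))
p(P, x) = -6 + P²
(810 + p(F(12, 15), L(3)))*(-13318 - 31390) = (810 + (-6 + (7 + 11*15 - 1*12*15)²))*(-13318 - 31390) = (810 + (-6 + (7 + 165 - 180)²))*(-44708) = (810 + (-6 + (-8)²))*(-44708) = (810 + (-6 + 64))*(-44708) = (810 + 58)*(-44708) = 868*(-44708) = -38806544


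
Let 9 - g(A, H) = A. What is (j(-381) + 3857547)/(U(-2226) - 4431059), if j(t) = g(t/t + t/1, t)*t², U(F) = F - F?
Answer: -60325176/4431059 ≈ -13.614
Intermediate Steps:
U(F) = 0
g(A, H) = 9 - A
j(t) = t²*(8 - t) (j(t) = (9 - (t/t + t/1))*t² = (9 - (1 + t*1))*t² = (9 - (1 + t))*t² = (9 + (-1 - t))*t² = (8 - t)*t² = t²*(8 - t))
(j(-381) + 3857547)/(U(-2226) - 4431059) = ((-381)²*(8 - 1*(-381)) + 3857547)/(0 - 4431059) = (145161*(8 + 381) + 3857547)/(-4431059) = (145161*389 + 3857547)*(-1/4431059) = (56467629 + 3857547)*(-1/4431059) = 60325176*(-1/4431059) = -60325176/4431059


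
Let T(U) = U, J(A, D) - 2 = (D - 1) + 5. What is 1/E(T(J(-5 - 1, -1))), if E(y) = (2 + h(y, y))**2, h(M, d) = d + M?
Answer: 1/144 ≈ 0.0069444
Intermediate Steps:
h(M, d) = M + d
J(A, D) = 6 + D (J(A, D) = 2 + ((D - 1) + 5) = 2 + ((-1 + D) + 5) = 2 + (4 + D) = 6 + D)
E(y) = (2 + 2*y)**2 (E(y) = (2 + (y + y))**2 = (2 + 2*y)**2)
1/E(T(J(-5 - 1, -1))) = 1/(4*(1 + (6 - 1))**2) = 1/(4*(1 + 5)**2) = 1/(4*6**2) = 1/(4*36) = 1/144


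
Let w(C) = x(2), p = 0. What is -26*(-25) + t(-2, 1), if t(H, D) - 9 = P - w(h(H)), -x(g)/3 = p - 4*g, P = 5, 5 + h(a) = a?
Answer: 640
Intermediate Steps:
h(a) = -5 + a
x(g) = 12*g (x(g) = -3*(0 - 4*g) = -(-12)*g = 12*g)
w(C) = 24 (w(C) = 12*2 = 24)
t(H, D) = -10 (t(H, D) = 9 + (5 - 1*24) = 9 + (5 - 24) = 9 - 19 = -10)
-26*(-25) + t(-2, 1) = -26*(-25) - 10 = 650 - 10 = 640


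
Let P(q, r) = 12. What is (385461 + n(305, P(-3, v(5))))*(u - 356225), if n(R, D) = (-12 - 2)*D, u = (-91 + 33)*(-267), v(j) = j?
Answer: -131284351527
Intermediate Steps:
u = 15486 (u = -58*(-267) = 15486)
n(R, D) = -14*D
(385461 + n(305, P(-3, v(5))))*(u - 356225) = (385461 - 14*12)*(15486 - 356225) = (385461 - 168)*(-340739) = 385293*(-340739) = -131284351527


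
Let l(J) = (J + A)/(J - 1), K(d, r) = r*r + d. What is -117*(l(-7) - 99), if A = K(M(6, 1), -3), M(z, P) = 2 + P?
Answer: 93249/8 ≈ 11656.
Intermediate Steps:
K(d, r) = d + r² (K(d, r) = r² + d = d + r²)
A = 12 (A = (2 + 1) + (-3)² = 3 + 9 = 12)
l(J) = (12 + J)/(-1 + J) (l(J) = (J + 12)/(J - 1) = (12 + J)/(-1 + J))
-117*(l(-7) - 99) = -117*((12 - 7)/(-1 - 7) - 99) = -117*(5/(-8) - 99) = -117*(-⅛*5 - 99) = -117*(-5/8 - 99) = -117*(-797/8) = 93249/8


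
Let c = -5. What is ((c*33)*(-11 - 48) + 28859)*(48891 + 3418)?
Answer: 2018813546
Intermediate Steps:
((c*33)*(-11 - 48) + 28859)*(48891 + 3418) = ((-5*33)*(-11 - 48) + 28859)*(48891 + 3418) = (-165*(-59) + 28859)*52309 = (9735 + 28859)*52309 = 38594*52309 = 2018813546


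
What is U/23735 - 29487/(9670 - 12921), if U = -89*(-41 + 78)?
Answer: 689168402/77162485 ≈ 8.9314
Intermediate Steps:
U = -3293 (U = -89*37 = -3293)
U/23735 - 29487/(9670 - 12921) = -3293/23735 - 29487/(9670 - 12921) = -3293*1/23735 - 29487/(-3251) = -3293/23735 - 29487*(-1/3251) = -3293/23735 + 29487/3251 = 689168402/77162485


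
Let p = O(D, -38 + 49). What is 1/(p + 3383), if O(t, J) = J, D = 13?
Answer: 1/3394 ≈ 0.00029464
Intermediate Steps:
p = 11 (p = -38 + 49 = 11)
1/(p + 3383) = 1/(11 + 3383) = 1/3394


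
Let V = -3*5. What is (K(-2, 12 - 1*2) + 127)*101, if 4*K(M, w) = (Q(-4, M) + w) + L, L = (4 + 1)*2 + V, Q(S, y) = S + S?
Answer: 51005/4 ≈ 12751.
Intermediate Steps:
Q(S, y) = 2*S
V = -15
L = -5 (L = (4 + 1)*2 - 15 = 5*2 - 15 = 10 - 15 = -5)
K(M, w) = -13/4 + w/4 (K(M, w) = ((2*(-4) + w) - 5)/4 = ((-8 + w) - 5)/4 = (-13 + w)/4 = -13/4 + w/4)
(K(-2, 12 - 1*2) + 127)*101 = ((-13/4 + (12 - 1*2)/4) + 127)*101 = ((-13/4 + (12 - 2)/4) + 127)*101 = ((-13/4 + (1/4)*10) + 127)*101 = ((-13/4 + 5/2) + 127)*101 = (-3/4 + 127)*101 = (505/4)*101 = 51005/4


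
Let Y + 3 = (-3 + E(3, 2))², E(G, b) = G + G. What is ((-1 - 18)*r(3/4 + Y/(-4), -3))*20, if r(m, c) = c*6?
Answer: 6840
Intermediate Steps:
E(G, b) = 2*G
Y = 6 (Y = -3 + (-3 + 2*3)² = -3 + (-3 + 6)² = -3 + 3² = -3 + 9 = 6)
r(m, c) = 6*c
((-1 - 18)*r(3/4 + Y/(-4), -3))*20 = ((-1 - 18)*(6*(-3)))*20 = -19*(-18)*20 = 342*20 = 6840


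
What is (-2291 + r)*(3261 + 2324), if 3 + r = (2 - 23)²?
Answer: -10349005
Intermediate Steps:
r = 438 (r = -3 + (2 - 23)² = -3 + (-21)² = -3 + 441 = 438)
(-2291 + r)*(3261 + 2324) = (-2291 + 438)*(3261 + 2324) = -1853*5585 = -10349005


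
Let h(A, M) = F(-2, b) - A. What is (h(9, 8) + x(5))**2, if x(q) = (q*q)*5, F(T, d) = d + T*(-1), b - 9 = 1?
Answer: 16384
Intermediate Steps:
b = 10 (b = 9 + 1 = 10)
F(T, d) = d - T
h(A, M) = 12 - A (h(A, M) = (10 - 1*(-2)) - A = (10 + 2) - A = 12 - A)
x(q) = 5*q**2 (x(q) = q**2*5 = 5*q**2)
(h(9, 8) + x(5))**2 = ((12 - 1*9) + 5*5**2)**2 = ((12 - 9) + 5*25)**2 = (3 + 125)**2 = 128**2 = 16384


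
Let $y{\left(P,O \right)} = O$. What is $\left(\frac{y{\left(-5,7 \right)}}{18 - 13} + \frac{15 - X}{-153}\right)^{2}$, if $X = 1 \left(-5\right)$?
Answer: $\frac{942841}{585225} \approx 1.6111$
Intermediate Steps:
$X = -5$
$\left(\frac{y{\left(-5,7 \right)}}{18 - 13} + \frac{15 - X}{-153}\right)^{2} = \left(\frac{7}{18 - 13} + \frac{15 - -5}{-153}\right)^{2} = \left(\frac{7}{18 - 13} + \left(15 + 5\right) \left(- \frac{1}{153}\right)\right)^{2} = \left(\frac{7}{5} + 20 \left(- \frac{1}{153}\right)\right)^{2} = \left(7 \cdot \frac{1}{5} - \frac{20}{153}\right)^{2} = \left(\frac{7}{5} - \frac{20}{153}\right)^{2} = \left(\frac{971}{765}\right)^{2} = \frac{942841}{585225}$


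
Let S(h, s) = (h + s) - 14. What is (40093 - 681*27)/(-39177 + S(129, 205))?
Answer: -21706/38857 ≈ -0.55861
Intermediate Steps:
S(h, s) = -14 + h + s
(40093 - 681*27)/(-39177 + S(129, 205)) = (40093 - 681*27)/(-39177 + (-14 + 129 + 205)) = (40093 - 18387)/(-39177 + 320) = 21706/(-38857) = 21706*(-1/38857) = -21706/38857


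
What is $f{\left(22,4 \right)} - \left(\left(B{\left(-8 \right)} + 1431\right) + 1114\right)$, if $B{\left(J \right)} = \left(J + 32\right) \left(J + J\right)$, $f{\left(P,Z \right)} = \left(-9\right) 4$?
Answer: $-2197$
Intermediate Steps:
$f{\left(P,Z \right)} = -36$
$B{\left(J \right)} = 2 J \left(32 + J\right)$ ($B{\left(J \right)} = \left(32 + J\right) 2 J = 2 J \left(32 + J\right)$)
$f{\left(22,4 \right)} - \left(\left(B{\left(-8 \right)} + 1431\right) + 1114\right) = -36 - \left(\left(2 \left(-8\right) \left(32 - 8\right) + 1431\right) + 1114\right) = -36 - \left(\left(2 \left(-8\right) 24 + 1431\right) + 1114\right) = -36 - \left(\left(-384 + 1431\right) + 1114\right) = -36 - \left(1047 + 1114\right) = -36 - 2161 = -2197$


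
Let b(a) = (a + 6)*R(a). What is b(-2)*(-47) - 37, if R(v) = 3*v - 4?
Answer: 1843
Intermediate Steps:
R(v) = -4 + 3*v
b(a) = (-4 + 3*a)*(6 + a) (b(a) = (a + 6)*(-4 + 3*a) = (6 + a)*(-4 + 3*a) = (-4 + 3*a)*(6 + a))
b(-2)*(-47) - 37 = ((-4 + 3*(-2))*(6 - 2))*(-47) - 37 = ((-4 - 6)*4)*(-47) - 37 = -10*4*(-47) - 37 = -40*(-47) - 37 = 1880 - 37 = 1843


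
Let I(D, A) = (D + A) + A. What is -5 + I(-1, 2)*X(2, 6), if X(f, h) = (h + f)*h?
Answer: 139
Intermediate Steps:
I(D, A) = D + 2*A (I(D, A) = (A + D) + A = D + 2*A)
X(f, h) = h*(f + h) (X(f, h) = (f + h)*h = h*(f + h))
-5 + I(-1, 2)*X(2, 6) = -5 + (-1 + 2*2)*(6*(2 + 6)) = -5 + (-1 + 4)*(6*8) = -5 + 3*48 = -5 + 144 = 139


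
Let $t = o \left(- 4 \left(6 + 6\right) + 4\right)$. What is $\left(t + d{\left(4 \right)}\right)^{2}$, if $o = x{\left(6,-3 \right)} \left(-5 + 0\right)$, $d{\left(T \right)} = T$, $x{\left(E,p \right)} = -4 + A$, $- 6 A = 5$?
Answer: $\frac{10099684}{9} \approx 1.1222 \cdot 10^{6}$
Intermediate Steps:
$A = - \frac{5}{6}$ ($A = \left(- \frac{1}{6}\right) 5 = - \frac{5}{6} \approx -0.83333$)
$x{\left(E,p \right)} = - \frac{29}{6}$ ($x{\left(E,p \right)} = -4 - \frac{5}{6} = - \frac{29}{6}$)
$o = \frac{145}{6}$ ($o = - \frac{29 \left(-5 + 0\right)}{6} = \left(- \frac{29}{6}\right) \left(-5\right) = \frac{145}{6} \approx 24.167$)
$t = - \frac{3190}{3}$ ($t = \frac{145 \left(- 4 \left(6 + 6\right) + 4\right)}{6} = \frac{145 \left(\left(-4\right) 12 + 4\right)}{6} = \frac{145 \left(-48 + 4\right)}{6} = \frac{145}{6} \left(-44\right) = - \frac{3190}{3} \approx -1063.3$)
$\left(t + d{\left(4 \right)}\right)^{2} = \left(- \frac{3190}{3} + 4\right)^{2} = \left(- \frac{3178}{3}\right)^{2} = \frac{10099684}{9}$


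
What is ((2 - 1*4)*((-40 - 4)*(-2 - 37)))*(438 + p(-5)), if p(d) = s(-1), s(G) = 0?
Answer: -1503216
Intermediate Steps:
p(d) = 0
((2 - 1*4)*((-40 - 4)*(-2 - 37)))*(438 + p(-5)) = ((2 - 1*4)*((-40 - 4)*(-2 - 37)))*(438 + 0) = ((2 - 4)*(-44*(-39)))*438 = -2*1716*438 = -3432*438 = -1503216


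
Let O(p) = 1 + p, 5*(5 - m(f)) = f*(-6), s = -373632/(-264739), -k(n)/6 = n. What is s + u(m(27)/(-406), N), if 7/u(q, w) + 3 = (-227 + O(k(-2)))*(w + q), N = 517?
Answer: 41949746410397/29725055351834 ≈ 1.4113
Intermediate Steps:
k(n) = -6*n
s = 373632/264739 (s = -373632*(-1/264739) = 373632/264739 ≈ 1.4113)
m(f) = 5 + 6*f/5 (m(f) = 5 - f*(-6)/5 = 5 - (-6)*f/5 = 5 + 6*f/5)
u(q, w) = 7/(-3 - 214*q - 214*w) (u(q, w) = 7/(-3 + (-227 + (1 - 6*(-2)))*(w + q)) = 7/(-3 + (-227 + (1 + 12))*(q + w)) = 7/(-3 + (-227 + 13)*(q + w)) = 7/(-3 - 214*(q + w)) = 7/(-3 + (-214*q - 214*w)) = 7/(-3 - 214*q - 214*w))
s + u(m(27)/(-406), N) = 373632/264739 - 7/(3 + 214*((5 + (6/5)*27)/(-406)) + 214*517) = 373632/264739 - 7/(3 + 214*((5 + 162/5)*(-1/406)) + 110638) = 373632/264739 - 7/(3 + 214*((187/5)*(-1/406)) + 110638) = 373632/264739 - 7/(3 + 214*(-187/2030) + 110638) = 373632/264739 - 7/(3 - 20009/1015 + 110638) = 373632/264739 - 7/112280606/1015 = 373632/264739 - 7*1015/112280606 = 373632/264739 - 7105/112280606 = 41949746410397/29725055351834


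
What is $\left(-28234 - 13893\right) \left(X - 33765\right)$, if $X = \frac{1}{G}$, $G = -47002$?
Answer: $\frac{66856498163437}{47002} \approx 1.4224 \cdot 10^{9}$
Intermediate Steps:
$X = - \frac{1}{47002}$ ($X = \frac{1}{-47002} = - \frac{1}{47002} \approx -2.1276 \cdot 10^{-5}$)
$\left(-28234 - 13893\right) \left(X - 33765\right) = \left(-28234 - 13893\right) \left(- \frac{1}{47002} - 33765\right) = \left(-42127\right) \left(- \frac{1587022531}{47002}\right) = \frac{66856498163437}{47002}$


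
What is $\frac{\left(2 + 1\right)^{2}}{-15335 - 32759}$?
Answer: $- \frac{9}{48094} \approx -0.00018713$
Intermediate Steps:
$\frac{\left(2 + 1\right)^{2}}{-15335 - 32759} = \frac{3^{2}}{-48094} = \left(- \frac{1}{48094}\right) 9 = - \frac{9}{48094}$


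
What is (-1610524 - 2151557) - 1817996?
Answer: -5580077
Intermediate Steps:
(-1610524 - 2151557) - 1817996 = -3762081 - 1817996 = -5580077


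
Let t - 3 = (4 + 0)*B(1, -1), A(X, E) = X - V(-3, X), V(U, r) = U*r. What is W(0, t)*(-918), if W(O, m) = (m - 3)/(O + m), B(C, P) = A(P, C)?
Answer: -14688/13 ≈ -1129.8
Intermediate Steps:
A(X, E) = 4*X (A(X, E) = X - (-3)*X = X + 3*X = 4*X)
B(C, P) = 4*P
t = -13 (t = 3 + (4 + 0)*(4*(-1)) = 3 + 4*(-4) = 3 - 16 = -13)
W(O, m) = (-3 + m)/(O + m)
W(0, t)*(-918) = ((-3 - 13)/(0 - 13))*(-918) = (-16/(-13))*(-918) = -1/13*(-16)*(-918) = (16/13)*(-918) = -14688/13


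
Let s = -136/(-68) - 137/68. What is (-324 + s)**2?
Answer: 485453089/4624 ≈ 1.0499e+5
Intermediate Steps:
s = -1/68 (s = -136*(-1/68) - 137*1/68 = 2 - 137/68 = -1/68 ≈ -0.014706)
(-324 + s)**2 = (-324 - 1/68)**2 = (-22033/68)**2 = 485453089/4624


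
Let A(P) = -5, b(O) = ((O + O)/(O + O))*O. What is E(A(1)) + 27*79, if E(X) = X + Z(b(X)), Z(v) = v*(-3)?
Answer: 2143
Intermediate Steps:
b(O) = O (b(O) = ((2*O)/((2*O)))*O = ((2*O)*(1/(2*O)))*O = 1*O = O)
Z(v) = -3*v
E(X) = -2*X (E(X) = X - 3*X = -2*X)
E(A(1)) + 27*79 = -2*(-5) + 27*79 = 10 + 2133 = 2143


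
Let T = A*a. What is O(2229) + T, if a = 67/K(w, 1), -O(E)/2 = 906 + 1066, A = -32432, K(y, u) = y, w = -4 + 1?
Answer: 2161112/3 ≈ 7.2037e+5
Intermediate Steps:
w = -3
O(E) = -3944 (O(E) = -2*(906 + 1066) = -2*1972 = -3944)
a = -67/3 (a = 67/(-3) = 67*(-⅓) = -67/3 ≈ -22.333)
T = 2172944/3 (T = -32432*(-67/3) = 2172944/3 ≈ 7.2432e+5)
O(2229) + T = -3944 + 2172944/3 = 2161112/3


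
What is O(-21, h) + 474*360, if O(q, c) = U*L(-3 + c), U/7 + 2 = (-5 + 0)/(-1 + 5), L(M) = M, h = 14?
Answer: 681559/4 ≈ 1.7039e+5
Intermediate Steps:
U = -91/4 (U = -14 + 7*((-5 + 0)/(-1 + 5)) = -14 + 7*(-5/4) = -14 - 35/4 = -91/4 ≈ -22.750)
O(q, c) = 273/4 - 91*c/4 (O(q, c) = -91*(-3 + c)/4 = 273/4 - 91*c/4)
O(-21, h) + 474*360 = (273/4 - 91/4*14) + 474*360 = (273/4 - 637/2) + 170640 = -1001/4 + 170640 = 681559/4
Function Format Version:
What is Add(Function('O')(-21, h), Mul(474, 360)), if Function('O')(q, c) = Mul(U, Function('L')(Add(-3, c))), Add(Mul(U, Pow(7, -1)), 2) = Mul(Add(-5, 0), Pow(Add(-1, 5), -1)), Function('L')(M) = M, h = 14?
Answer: Rational(681559, 4) ≈ 1.7039e+5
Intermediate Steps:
U = Rational(-91, 4) (U = Add(-14, Mul(7, Mul(Add(-5, 0), Pow(Add(-1, 5), -1)))) = Add(-14, Mul(7, Mul(-5, Pow(4, -1)))) = Add(-14, Mul(7, Mul(-5, Rational(1, 4)))) = Add(-14, Mul(7, Rational(-5, 4))) = Add(-14, Rational(-35, 4)) = Rational(-91, 4) ≈ -22.750)
Function('O')(q, c) = Add(Rational(273, 4), Mul(Rational(-91, 4), c)) (Function('O')(q, c) = Mul(Rational(-91, 4), Add(-3, c)) = Add(Rational(273, 4), Mul(Rational(-91, 4), c)))
Add(Function('O')(-21, h), Mul(474, 360)) = Add(Add(Rational(273, 4), Mul(Rational(-91, 4), 14)), Mul(474, 360)) = Add(Add(Rational(273, 4), Rational(-637, 2)), 170640) = Add(Rational(-1001, 4), 170640) = Rational(681559, 4)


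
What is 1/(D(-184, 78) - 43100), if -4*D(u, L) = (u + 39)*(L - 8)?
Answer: -2/81125 ≈ -2.4653e-5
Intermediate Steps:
D(u, L) = -(-8 + L)*(39 + u)/4 (D(u, L) = -(u + 39)*(L - 8)/4 = -(39 + u)*(-8 + L)/4 = -(-8 + L)*(39 + u)/4)
1/(D(-184, 78) - 43100) = 1/((78 + 2*(-184) - 39/4*78 - ¼*78*(-184)) - 43100) = 1/((78 - 368 - 1521/2 + 3588) - 43100) = 1/(5075/2 - 43100) = 1/(-81125/2) = -2/81125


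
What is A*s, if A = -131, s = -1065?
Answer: 139515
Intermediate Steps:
A*s = -131*(-1065) = 139515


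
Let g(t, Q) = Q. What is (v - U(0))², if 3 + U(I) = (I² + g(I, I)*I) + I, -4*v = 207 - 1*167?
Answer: 49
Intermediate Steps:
v = -10 (v = -(207 - 1*167)/4 = -(207 - 167)/4 = -¼*40 = -10)
U(I) = -3 + I + 2*I² (U(I) = -3 + ((I² + I*I) + I) = -3 + ((I² + I²) + I) = -3 + (2*I² + I) = -3 + (I + 2*I²) = -3 + I + 2*I²)
(v - U(0))² = (-10 - (-3 + 0 + 2*0²))² = (-10 - (-3 + 0 + 2*0))² = (-10 - (-3 + 0 + 0))² = (-10 - 1*(-3))² = (-10 + 3)² = (-7)² = 49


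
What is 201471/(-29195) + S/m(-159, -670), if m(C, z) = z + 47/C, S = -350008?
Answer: 1603266711273/3111515515 ≈ 515.27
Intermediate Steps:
201471/(-29195) + S/m(-159, -670) = 201471/(-29195) - 350008/(-670 + 47/(-159)) = 201471*(-1/29195) - 350008/(-670 + 47*(-1/159)) = -201471/29195 - 350008/(-670 - 47/159) = -201471/29195 - 350008/(-106577/159) = -201471/29195 - 350008*(-159/106577) = -201471/29195 + 55651272/106577 = 1603266711273/3111515515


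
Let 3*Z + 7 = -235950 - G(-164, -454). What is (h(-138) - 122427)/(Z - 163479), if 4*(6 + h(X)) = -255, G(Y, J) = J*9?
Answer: 1469961/2889232 ≈ 0.50877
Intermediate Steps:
G(Y, J) = 9*J
h(X) = -279/4 (h(X) = -6 + (1/4)*(-255) = -6 - 255/4 = -279/4)
Z = -231871/3 (Z = -7/3 + (-235950 - 9*(-454))/3 = -7/3 + (-235950 - 1*(-4086))/3 = -7/3 + (-235950 + 4086)/3 = -7/3 + (1/3)*(-231864) = -7/3 - 77288 = -231871/3 ≈ -77290.)
(h(-138) - 122427)/(Z - 163479) = (-279/4 - 122427)/(-231871/3 - 163479) = -489987/(4*(-722308/3)) = -489987/4*(-3/722308) = 1469961/2889232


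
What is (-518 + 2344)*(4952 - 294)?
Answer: 8505508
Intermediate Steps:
(-518 + 2344)*(4952 - 294) = 1826*4658 = 8505508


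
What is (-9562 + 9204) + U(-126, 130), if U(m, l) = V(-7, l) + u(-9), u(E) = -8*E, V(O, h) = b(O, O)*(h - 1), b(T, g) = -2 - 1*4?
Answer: -1060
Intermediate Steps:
b(T, g) = -6 (b(T, g) = -2 - 4 = -6)
V(O, h) = 6 - 6*h (V(O, h) = -6*(h - 1) = -6*(-1 + h) = 6 - 6*h)
U(m, l) = 78 - 6*l (U(m, l) = (6 - 6*l) - 8*(-9) = (6 - 6*l) + 72 = 78 - 6*l)
(-9562 + 9204) + U(-126, 130) = (-9562 + 9204) + (78 - 6*130) = -358 + (78 - 780) = -358 - 702 = -1060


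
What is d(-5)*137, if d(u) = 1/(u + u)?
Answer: -137/10 ≈ -13.700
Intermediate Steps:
d(u) = 1/(2*u)
d(-5)*137 = ((½)/(-5))*137 = ((½)*(-⅕))*137 = -⅒*137 = -137/10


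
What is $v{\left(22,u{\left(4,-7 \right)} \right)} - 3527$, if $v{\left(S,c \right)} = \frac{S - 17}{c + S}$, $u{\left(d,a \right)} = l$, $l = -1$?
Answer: $- \frac{74062}{21} \approx -3526.8$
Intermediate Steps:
$u{\left(d,a \right)} = -1$
$v{\left(S,c \right)} = \frac{-17 + S}{S + c}$
$v{\left(22,u{\left(4,-7 \right)} \right)} - 3527 = \frac{-17 + 22}{22 - 1} - 3527 = \frac{1}{21} \cdot 5 - 3527 = \frac{5}{21} - 3527 = - \frac{74062}{21}$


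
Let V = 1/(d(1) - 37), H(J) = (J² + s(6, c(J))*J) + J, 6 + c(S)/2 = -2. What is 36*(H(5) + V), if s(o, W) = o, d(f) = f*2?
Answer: 75564/35 ≈ 2159.0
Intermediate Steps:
c(S) = -16 (c(S) = -12 + 2*(-2) = -12 - 4 = -16)
d(f) = 2*f
H(J) = J² + 7*J (H(J) = (J² + 6*J) + J = J² + 7*J)
V = -1/35 (V = 1/(2*1 - 37) = 1/(2 - 37) = 1/(-35) = -1/35 ≈ -0.028571)
36*(H(5) + V) = 36*(5*(7 + 5) - 1/35) = 36*(5*12 - 1/35) = 36*(60 - 1/35) = 36*(2099/35) = 75564/35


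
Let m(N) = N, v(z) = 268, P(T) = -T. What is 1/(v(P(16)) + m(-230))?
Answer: 1/38 ≈ 0.026316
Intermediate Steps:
1/(v(P(16)) + m(-230)) = 1/(268 - 230) = 1/38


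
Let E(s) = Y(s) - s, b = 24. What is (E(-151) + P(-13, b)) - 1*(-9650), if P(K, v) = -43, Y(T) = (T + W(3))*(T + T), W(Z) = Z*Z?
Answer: 52642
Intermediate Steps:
W(Z) = Z**2
Y(T) = 2*T*(9 + T) (Y(T) = (T + 3**2)*(T + T) = (T + 9)*(2*T) = (9 + T)*(2*T) = 2*T*(9 + T))
E(s) = -s + 2*s*(9 + s) (E(s) = 2*s*(9 + s) - s = -s + 2*s*(9 + s))
(E(-151) + P(-13, b)) - 1*(-9650) = (-151*(17 + 2*(-151)) - 43) - 1*(-9650) = (-151*(17 - 302) - 43) + 9650 = (-151*(-285) - 43) + 9650 = (43035 - 43) + 9650 = 42992 + 9650 = 52642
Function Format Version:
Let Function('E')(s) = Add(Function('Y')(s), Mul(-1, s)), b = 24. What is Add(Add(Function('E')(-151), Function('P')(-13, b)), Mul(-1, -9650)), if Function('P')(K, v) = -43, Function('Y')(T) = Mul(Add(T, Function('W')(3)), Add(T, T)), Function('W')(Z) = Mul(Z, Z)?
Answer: 52642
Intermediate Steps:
Function('W')(Z) = Pow(Z, 2)
Function('Y')(T) = Mul(2, T, Add(9, T)) (Function('Y')(T) = Mul(Add(T, Pow(3, 2)), Add(T, T)) = Mul(Add(T, 9), Mul(2, T)) = Mul(Add(9, T), Mul(2, T)) = Mul(2, T, Add(9, T)))
Function('E')(s) = Add(Mul(-1, s), Mul(2, s, Add(9, s))) (Function('E')(s) = Add(Mul(2, s, Add(9, s)), Mul(-1, s)) = Add(Mul(-1, s), Mul(2, s, Add(9, s))))
Add(Add(Function('E')(-151), Function('P')(-13, b)), Mul(-1, -9650)) = Add(Add(Mul(-151, Add(17, Mul(2, -151))), -43), Mul(-1, -9650)) = Add(Add(Mul(-151, Add(17, -302)), -43), 9650) = Add(Add(Mul(-151, -285), -43), 9650) = Add(Add(43035, -43), 9650) = Add(42992, 9650) = 52642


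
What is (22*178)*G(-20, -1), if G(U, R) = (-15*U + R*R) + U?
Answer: 1100396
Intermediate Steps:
G(U, R) = R² - 14*U (G(U, R) = (-15*U + R²) + U = (R² - 15*U) + U = R² - 14*U)
(22*178)*G(-20, -1) = (22*178)*((-1)² - 14*(-20)) = 3916*(1 + 280) = 3916*281 = 1100396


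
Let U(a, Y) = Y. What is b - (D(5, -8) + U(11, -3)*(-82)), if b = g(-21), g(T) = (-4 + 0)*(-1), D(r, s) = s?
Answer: -234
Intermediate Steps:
g(T) = 4 (g(T) = -4*(-1) = 4)
b = 4
b - (D(5, -8) + U(11, -3)*(-82)) = 4 - (-8 - 3*(-82)) = 4 - (-8 + 246) = 4 - 1*238 = 4 - 238 = -234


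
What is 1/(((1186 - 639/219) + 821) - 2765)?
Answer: -73/55547 ≈ -0.0013142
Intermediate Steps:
1/(((1186 - 639/219) + 821) - 2765) = 1/(((1186 - 639*1/219) + 821) - 2765) = 1/(((1186 - 213/73) + 821) - 2765) = 1/((86365/73 + 821) - 2765) = 1/(146298/73 - 2765) = 1/(-55547/73) = -73/55547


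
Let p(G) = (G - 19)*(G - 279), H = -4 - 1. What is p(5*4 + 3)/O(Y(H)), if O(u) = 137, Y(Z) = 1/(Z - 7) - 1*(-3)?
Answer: -1024/137 ≈ -7.4744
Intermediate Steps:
H = -5
Y(Z) = 3 + 1/(-7 + Z) (Y(Z) = 1/(-7 + Z) + 3 = 3 + 1/(-7 + Z))
p(G) = (-279 + G)*(-19 + G) (p(G) = (-19 + G)*(-279 + G) = (-279 + G)*(-19 + G))
p(5*4 + 3)/O(Y(H)) = (5301 + (5*4 + 3)**2 - 298*(5*4 + 3))/137 = (5301 + (20 + 3)**2 - 298*(20 + 3))*(1/137) = (5301 + 23**2 - 298*23)*(1/137) = (5301 + 529 - 6854)*(1/137) = -1024*1/137 = -1024/137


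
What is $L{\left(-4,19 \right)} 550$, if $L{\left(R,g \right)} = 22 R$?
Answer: $-48400$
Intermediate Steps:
$L{\left(-4,19 \right)} 550 = 22 \left(-4\right) 550 = \left(-88\right) 550 = -48400$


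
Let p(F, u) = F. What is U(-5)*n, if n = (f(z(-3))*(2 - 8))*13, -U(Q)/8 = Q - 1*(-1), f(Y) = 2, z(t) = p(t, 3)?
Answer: -4992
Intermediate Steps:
z(t) = t
U(Q) = -8 - 8*Q (U(Q) = -8*(Q - 1*(-1)) = -8*(Q + 1) = -8*(1 + Q) = -8 - 8*Q)
n = -156 (n = (2*(2 - 8))*13 = (2*(-6))*13 = -12*13 = -156)
U(-5)*n = (-8 - 8*(-5))*(-156) = (-8 + 40)*(-156) = 32*(-156) = -4992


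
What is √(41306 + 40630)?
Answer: 12*√569 ≈ 286.24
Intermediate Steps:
√(41306 + 40630) = √81936 = 12*√569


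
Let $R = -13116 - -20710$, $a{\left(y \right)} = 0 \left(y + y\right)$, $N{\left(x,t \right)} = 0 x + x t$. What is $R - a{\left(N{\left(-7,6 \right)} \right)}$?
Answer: $7594$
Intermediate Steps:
$N{\left(x,t \right)} = t x$ ($N{\left(x,t \right)} = 0 + t x = t x$)
$a{\left(y \right)} = 0$ ($a{\left(y \right)} = 0 \cdot 2 y = 0$)
$R = 7594$ ($R = -13116 + 20710 = 7594$)
$R - a{\left(N{\left(-7,6 \right)} \right)} = 7594 - 0 = 7594 + 0 = 7594$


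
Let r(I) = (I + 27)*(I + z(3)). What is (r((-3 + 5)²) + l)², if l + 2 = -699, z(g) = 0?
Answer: 332929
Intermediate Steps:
l = -701 (l = -2 - 699 = -701)
r(I) = I*(27 + I) (r(I) = (I + 27)*(I + 0) = (27 + I)*I = I*(27 + I))
(r((-3 + 5)²) + l)² = ((-3 + 5)²*(27 + (-3 + 5)²) - 701)² = (2²*(27 + 2²) - 701)² = (4*(27 + 4) - 701)² = (4*31 - 701)² = (124 - 701)² = (-577)² = 332929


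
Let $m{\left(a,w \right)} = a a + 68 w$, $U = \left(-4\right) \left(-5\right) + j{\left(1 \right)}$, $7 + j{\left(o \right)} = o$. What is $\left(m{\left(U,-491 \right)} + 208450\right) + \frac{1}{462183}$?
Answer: $\frac{81001268215}{462183} \approx 1.7526 \cdot 10^{5}$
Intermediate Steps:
$j{\left(o \right)} = -7 + o$
$U = 14$ ($U = \left(-4\right) \left(-5\right) + \left(-7 + 1\right) = 20 - 6 = 14$)
$m{\left(a,w \right)} = a^{2} + 68 w$
$\left(m{\left(U,-491 \right)} + 208450\right) + \frac{1}{462183} = \left(\left(14^{2} + 68 \left(-491\right)\right) + 208450\right) + \frac{1}{462183} = \left(\left(196 - 33388\right) + 208450\right) + \frac{1}{462183} = \left(-33192 + 208450\right) + \frac{1}{462183} = 175258 + \frac{1}{462183} = \frac{81001268215}{462183}$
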